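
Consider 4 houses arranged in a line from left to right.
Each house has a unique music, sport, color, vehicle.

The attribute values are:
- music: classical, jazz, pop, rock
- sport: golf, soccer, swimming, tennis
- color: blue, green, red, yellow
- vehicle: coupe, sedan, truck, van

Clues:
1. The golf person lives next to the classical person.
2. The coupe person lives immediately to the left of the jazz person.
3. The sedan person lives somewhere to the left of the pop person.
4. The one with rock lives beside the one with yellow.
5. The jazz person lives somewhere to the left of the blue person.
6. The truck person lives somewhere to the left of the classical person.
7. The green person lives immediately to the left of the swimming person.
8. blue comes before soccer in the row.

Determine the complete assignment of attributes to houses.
Solution:

House | Music | Sport | Color | Vehicle
---------------------------------------
  1   | rock | tennis | green | coupe
  2   | jazz | swimming | yellow | sedan
  3   | pop | golf | blue | truck
  4   | classical | soccer | red | van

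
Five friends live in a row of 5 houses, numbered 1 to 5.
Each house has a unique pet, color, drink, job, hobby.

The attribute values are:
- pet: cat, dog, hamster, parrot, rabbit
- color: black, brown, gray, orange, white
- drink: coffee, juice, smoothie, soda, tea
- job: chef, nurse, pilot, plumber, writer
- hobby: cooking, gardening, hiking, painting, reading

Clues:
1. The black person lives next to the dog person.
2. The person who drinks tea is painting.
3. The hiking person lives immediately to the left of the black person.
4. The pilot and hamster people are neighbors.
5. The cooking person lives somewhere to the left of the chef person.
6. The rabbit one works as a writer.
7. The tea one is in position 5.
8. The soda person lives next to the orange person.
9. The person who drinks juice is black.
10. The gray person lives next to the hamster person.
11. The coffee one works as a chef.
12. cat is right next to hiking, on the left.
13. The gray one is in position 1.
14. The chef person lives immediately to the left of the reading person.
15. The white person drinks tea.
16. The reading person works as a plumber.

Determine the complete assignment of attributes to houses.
Solution:

House | Pet | Color | Drink | Job | Hobby
-----------------------------------------
  1   | cat | gray | soda | pilot | cooking
  2   | hamster | orange | coffee | chef | hiking
  3   | parrot | black | juice | plumber | reading
  4   | dog | brown | smoothie | nurse | gardening
  5   | rabbit | white | tea | writer | painting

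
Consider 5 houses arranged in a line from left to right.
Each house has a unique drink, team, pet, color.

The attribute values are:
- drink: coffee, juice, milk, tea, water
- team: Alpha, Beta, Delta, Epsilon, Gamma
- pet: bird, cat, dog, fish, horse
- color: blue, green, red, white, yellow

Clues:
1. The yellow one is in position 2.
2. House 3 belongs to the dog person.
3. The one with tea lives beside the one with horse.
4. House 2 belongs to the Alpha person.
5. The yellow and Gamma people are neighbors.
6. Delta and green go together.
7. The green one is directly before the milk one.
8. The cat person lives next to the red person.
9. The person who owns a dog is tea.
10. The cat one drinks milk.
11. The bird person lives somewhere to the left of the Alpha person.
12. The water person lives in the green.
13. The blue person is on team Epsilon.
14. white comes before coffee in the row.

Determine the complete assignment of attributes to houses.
Solution:

House | Drink | Team | Pet | Color
----------------------------------
  1   | water | Delta | bird | green
  2   | milk | Alpha | cat | yellow
  3   | tea | Gamma | dog | red
  4   | juice | Beta | horse | white
  5   | coffee | Epsilon | fish | blue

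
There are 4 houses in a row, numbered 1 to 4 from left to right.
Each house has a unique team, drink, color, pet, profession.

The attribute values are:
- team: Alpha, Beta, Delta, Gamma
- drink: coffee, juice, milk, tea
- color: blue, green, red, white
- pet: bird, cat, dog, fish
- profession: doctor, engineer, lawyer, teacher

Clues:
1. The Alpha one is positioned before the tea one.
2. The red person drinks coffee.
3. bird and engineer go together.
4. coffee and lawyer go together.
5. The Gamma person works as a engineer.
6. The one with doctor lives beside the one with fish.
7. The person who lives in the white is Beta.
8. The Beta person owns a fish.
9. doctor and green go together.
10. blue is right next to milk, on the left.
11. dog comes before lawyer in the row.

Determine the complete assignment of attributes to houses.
Solution:

House | Team | Drink | Color | Pet | Profession
-----------------------------------------------
  1   | Gamma | juice | blue | bird | engineer
  2   | Alpha | milk | green | dog | doctor
  3   | Beta | tea | white | fish | teacher
  4   | Delta | coffee | red | cat | lawyer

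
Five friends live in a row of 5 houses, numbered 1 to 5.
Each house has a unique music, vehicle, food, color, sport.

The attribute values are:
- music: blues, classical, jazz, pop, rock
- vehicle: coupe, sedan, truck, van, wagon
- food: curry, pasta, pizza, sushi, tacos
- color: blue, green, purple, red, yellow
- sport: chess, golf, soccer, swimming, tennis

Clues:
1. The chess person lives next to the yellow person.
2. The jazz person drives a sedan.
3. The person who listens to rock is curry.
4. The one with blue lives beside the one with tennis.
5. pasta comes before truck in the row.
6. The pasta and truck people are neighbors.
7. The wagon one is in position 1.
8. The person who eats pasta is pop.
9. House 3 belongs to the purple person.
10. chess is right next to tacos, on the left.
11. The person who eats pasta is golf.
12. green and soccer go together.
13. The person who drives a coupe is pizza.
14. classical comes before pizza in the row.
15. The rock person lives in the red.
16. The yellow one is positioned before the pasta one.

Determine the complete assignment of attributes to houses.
Solution:

House | Music | Vehicle | Food | Color | Sport
----------------------------------------------
  1   | classical | wagon | sushi | blue | chess
  2   | jazz | sedan | tacos | yellow | tennis
  3   | pop | van | pasta | purple | golf
  4   | rock | truck | curry | red | swimming
  5   | blues | coupe | pizza | green | soccer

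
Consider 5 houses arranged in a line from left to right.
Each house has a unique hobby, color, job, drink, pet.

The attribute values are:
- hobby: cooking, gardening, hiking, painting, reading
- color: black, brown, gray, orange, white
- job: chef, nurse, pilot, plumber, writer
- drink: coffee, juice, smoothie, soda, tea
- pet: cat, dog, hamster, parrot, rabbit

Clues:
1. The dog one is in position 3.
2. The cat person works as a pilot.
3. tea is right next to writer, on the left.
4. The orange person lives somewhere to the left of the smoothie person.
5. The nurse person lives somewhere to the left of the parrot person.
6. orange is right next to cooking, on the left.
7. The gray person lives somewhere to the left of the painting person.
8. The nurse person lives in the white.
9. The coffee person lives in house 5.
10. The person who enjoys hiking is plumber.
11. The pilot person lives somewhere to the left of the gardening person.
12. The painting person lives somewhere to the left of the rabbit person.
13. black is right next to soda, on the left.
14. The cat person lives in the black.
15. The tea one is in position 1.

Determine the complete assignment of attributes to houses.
Solution:

House | Hobby | Color | Job | Drink | Pet
-----------------------------------------
  1   | reading | black | pilot | tea | cat
  2   | gardening | gray | writer | soda | hamster
  3   | painting | orange | chef | juice | dog
  4   | cooking | white | nurse | smoothie | rabbit
  5   | hiking | brown | plumber | coffee | parrot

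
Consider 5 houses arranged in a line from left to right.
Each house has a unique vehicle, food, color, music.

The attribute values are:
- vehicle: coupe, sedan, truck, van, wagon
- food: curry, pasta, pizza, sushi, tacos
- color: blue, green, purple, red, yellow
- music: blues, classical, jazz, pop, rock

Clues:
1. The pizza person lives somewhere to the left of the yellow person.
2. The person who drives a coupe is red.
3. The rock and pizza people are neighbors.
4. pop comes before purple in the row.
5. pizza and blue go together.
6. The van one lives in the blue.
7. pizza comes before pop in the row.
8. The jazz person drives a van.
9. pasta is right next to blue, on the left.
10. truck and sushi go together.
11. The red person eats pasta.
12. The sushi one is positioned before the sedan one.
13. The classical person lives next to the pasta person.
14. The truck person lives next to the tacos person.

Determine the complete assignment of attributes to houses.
Solution:

House | Vehicle | Food | Color | Music
--------------------------------------
  1   | wagon | curry | green | classical
  2   | coupe | pasta | red | rock
  3   | van | pizza | blue | jazz
  4   | truck | sushi | yellow | pop
  5   | sedan | tacos | purple | blues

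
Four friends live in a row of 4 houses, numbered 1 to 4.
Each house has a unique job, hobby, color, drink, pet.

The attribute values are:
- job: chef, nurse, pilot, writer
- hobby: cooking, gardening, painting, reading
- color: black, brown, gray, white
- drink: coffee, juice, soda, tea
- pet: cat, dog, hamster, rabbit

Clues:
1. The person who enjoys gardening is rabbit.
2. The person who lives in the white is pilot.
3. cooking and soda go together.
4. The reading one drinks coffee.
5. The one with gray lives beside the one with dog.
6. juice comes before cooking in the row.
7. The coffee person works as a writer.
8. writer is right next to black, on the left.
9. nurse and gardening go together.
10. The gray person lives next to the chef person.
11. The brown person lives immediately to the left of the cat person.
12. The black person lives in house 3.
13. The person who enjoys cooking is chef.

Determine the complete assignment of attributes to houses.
Solution:

House | Job | Hobby | Color | Drink | Pet
-----------------------------------------
  1   | nurse | gardening | brown | juice | rabbit
  2   | writer | reading | gray | coffee | cat
  3   | chef | cooking | black | soda | dog
  4   | pilot | painting | white | tea | hamster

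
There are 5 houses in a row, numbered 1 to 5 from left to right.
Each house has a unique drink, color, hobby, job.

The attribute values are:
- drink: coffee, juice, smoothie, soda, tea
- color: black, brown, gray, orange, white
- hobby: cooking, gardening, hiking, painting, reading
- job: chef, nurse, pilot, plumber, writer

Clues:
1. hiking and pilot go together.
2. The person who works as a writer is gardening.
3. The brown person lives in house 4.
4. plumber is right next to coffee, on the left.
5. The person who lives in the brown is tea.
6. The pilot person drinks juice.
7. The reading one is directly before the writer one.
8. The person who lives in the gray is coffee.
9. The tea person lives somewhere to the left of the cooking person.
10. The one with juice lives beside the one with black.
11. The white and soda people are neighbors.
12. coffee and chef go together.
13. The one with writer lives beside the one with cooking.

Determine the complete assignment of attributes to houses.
Solution:

House | Drink | Color | Hobby | Job
-----------------------------------
  1   | juice | white | hiking | pilot
  2   | soda | black | painting | plumber
  3   | coffee | gray | reading | chef
  4   | tea | brown | gardening | writer
  5   | smoothie | orange | cooking | nurse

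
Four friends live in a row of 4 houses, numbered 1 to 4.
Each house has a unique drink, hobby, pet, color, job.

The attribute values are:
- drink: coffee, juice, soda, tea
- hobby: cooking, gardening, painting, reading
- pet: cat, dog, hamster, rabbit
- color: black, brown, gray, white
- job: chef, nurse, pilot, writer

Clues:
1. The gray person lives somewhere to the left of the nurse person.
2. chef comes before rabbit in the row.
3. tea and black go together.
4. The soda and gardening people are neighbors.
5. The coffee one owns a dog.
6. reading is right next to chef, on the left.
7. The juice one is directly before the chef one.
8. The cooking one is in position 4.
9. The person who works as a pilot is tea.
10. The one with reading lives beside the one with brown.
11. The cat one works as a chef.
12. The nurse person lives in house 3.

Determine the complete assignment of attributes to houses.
Solution:

House | Drink | Hobby | Pet | Color | Job
-----------------------------------------
  1   | juice | reading | hamster | gray | writer
  2   | soda | painting | cat | brown | chef
  3   | coffee | gardening | dog | white | nurse
  4   | tea | cooking | rabbit | black | pilot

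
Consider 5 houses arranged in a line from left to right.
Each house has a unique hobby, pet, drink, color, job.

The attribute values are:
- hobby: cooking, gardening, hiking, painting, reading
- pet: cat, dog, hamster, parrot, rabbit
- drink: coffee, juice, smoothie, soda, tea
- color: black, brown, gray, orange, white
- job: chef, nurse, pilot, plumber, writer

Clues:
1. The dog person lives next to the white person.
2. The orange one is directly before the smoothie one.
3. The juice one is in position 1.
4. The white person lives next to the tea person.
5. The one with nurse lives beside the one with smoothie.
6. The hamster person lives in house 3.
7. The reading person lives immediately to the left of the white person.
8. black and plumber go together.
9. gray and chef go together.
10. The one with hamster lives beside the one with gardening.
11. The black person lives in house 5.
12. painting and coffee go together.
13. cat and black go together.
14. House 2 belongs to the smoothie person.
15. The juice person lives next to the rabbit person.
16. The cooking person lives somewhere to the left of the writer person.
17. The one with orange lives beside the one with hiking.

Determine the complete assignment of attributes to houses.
Solution:

House | Hobby | Pet | Drink | Color | Job
-----------------------------------------
  1   | reading | dog | juice | orange | nurse
  2   | hiking | rabbit | smoothie | white | pilot
  3   | cooking | hamster | tea | gray | chef
  4   | gardening | parrot | soda | brown | writer
  5   | painting | cat | coffee | black | plumber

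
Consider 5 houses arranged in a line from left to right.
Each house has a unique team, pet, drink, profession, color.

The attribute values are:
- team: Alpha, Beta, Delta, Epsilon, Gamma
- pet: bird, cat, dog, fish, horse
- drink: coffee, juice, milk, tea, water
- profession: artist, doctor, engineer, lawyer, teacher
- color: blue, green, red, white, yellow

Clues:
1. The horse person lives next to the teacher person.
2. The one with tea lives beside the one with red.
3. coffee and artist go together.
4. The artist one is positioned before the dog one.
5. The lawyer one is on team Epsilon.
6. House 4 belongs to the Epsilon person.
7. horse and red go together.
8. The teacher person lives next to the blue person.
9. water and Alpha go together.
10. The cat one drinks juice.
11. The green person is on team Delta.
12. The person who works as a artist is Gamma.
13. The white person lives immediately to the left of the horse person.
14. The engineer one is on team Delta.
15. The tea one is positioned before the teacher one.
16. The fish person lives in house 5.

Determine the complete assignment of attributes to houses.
Solution:

House | Team | Pet | Drink | Profession | Color
-----------------------------------------------
  1   | Beta | bird | tea | doctor | white
  2   | Gamma | horse | coffee | artist | red
  3   | Alpha | dog | water | teacher | yellow
  4   | Epsilon | cat | juice | lawyer | blue
  5   | Delta | fish | milk | engineer | green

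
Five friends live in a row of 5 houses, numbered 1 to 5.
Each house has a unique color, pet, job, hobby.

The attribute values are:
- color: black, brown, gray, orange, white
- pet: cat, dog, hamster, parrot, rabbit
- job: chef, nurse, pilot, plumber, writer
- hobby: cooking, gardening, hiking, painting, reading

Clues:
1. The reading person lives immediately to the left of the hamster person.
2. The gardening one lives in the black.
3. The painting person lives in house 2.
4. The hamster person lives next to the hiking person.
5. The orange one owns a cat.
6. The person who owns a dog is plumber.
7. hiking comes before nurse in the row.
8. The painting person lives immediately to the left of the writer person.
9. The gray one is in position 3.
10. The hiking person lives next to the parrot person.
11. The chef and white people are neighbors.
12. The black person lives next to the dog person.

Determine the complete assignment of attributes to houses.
Solution:

House | Color | Pet | Job | Hobby
---------------------------------
  1   | orange | cat | chef | reading
  2   | white | hamster | pilot | painting
  3   | gray | rabbit | writer | hiking
  4   | black | parrot | nurse | gardening
  5   | brown | dog | plumber | cooking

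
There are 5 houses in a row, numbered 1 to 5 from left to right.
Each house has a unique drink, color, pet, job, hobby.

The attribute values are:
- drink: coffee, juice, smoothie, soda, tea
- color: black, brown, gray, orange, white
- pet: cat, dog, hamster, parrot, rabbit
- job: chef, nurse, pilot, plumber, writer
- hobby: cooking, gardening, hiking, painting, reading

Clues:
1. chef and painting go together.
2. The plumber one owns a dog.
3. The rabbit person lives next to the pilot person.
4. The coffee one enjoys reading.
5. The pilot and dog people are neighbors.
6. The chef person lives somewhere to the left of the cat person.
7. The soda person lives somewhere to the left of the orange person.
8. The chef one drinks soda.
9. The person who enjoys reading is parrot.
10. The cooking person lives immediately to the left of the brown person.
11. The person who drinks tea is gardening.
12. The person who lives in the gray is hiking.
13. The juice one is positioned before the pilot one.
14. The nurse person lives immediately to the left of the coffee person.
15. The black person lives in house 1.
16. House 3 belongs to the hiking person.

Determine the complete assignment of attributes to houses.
Solution:

House | Drink | Color | Pet | Job | Hobby
-----------------------------------------
  1   | juice | black | rabbit | nurse | cooking
  2   | coffee | brown | parrot | pilot | reading
  3   | smoothie | gray | dog | plumber | hiking
  4   | soda | white | hamster | chef | painting
  5   | tea | orange | cat | writer | gardening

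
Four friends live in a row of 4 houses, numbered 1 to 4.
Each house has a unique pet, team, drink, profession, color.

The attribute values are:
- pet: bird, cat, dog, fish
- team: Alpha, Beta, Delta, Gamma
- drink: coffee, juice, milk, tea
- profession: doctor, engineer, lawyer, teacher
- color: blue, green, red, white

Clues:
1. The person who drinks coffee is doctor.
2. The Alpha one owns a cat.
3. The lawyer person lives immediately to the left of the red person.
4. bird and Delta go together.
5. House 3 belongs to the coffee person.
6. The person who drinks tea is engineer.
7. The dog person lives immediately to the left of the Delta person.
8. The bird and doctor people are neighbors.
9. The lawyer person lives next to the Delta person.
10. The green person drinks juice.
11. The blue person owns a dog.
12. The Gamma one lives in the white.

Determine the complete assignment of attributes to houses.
Solution:

House | Pet | Team | Drink | Profession | Color
-----------------------------------------------
  1   | dog | Beta | milk | lawyer | blue
  2   | bird | Delta | tea | engineer | red
  3   | fish | Gamma | coffee | doctor | white
  4   | cat | Alpha | juice | teacher | green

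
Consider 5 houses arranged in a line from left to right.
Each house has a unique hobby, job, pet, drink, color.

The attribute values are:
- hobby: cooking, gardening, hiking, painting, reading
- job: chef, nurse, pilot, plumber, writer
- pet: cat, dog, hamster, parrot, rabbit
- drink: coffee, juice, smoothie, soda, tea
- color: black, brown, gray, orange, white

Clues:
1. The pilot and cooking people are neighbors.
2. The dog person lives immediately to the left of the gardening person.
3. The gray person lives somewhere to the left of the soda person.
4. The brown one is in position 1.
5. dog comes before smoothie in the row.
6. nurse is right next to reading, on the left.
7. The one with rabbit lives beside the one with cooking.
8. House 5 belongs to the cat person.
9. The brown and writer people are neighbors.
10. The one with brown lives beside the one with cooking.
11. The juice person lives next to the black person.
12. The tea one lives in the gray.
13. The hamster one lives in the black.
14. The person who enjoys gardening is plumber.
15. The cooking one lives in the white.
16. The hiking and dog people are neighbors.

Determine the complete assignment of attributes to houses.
Solution:

House | Hobby | Job | Pet | Drink | Color
-----------------------------------------
  1   | hiking | pilot | rabbit | coffee | brown
  2   | cooking | writer | dog | juice | white
  3   | gardening | plumber | hamster | smoothie | black
  4   | painting | nurse | parrot | tea | gray
  5   | reading | chef | cat | soda | orange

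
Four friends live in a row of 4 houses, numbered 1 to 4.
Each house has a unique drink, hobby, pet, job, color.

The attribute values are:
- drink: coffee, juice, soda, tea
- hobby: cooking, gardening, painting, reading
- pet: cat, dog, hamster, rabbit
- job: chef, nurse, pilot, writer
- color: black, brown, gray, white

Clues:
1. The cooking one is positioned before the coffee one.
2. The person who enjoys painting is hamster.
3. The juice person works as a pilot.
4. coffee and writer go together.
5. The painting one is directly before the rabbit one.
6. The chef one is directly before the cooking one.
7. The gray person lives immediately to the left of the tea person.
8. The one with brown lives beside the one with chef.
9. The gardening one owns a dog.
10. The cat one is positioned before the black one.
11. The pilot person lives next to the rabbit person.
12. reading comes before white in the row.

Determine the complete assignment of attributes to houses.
Solution:

House | Drink | Hobby | Pet | Job | Color
-----------------------------------------
  1   | juice | painting | hamster | pilot | brown
  2   | soda | reading | rabbit | chef | gray
  3   | tea | cooking | cat | nurse | white
  4   | coffee | gardening | dog | writer | black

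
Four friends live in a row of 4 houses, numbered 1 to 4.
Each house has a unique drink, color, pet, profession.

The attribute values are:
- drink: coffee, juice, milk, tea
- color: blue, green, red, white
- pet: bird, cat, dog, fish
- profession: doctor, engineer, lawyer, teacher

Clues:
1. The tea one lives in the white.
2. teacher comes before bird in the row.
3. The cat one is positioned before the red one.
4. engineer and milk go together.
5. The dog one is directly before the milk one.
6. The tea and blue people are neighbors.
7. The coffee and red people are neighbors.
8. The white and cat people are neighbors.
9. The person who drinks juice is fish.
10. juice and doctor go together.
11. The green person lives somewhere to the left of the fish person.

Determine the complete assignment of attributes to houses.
Solution:

House | Drink | Color | Pet | Profession
----------------------------------------
  1   | tea | white | dog | teacher
  2   | milk | blue | cat | engineer
  3   | coffee | green | bird | lawyer
  4   | juice | red | fish | doctor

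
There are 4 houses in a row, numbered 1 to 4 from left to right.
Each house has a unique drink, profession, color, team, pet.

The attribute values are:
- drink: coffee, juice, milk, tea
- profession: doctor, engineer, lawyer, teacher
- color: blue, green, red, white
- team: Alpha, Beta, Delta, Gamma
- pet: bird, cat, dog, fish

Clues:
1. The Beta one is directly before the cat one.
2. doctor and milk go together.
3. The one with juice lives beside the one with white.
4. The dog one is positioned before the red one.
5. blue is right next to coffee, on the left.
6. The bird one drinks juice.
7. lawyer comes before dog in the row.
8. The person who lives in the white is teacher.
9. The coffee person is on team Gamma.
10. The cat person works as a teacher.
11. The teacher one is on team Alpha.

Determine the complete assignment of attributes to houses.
Solution:

House | Drink | Profession | Color | Team | Pet
-----------------------------------------------
  1   | juice | lawyer | green | Beta | bird
  2   | tea | teacher | white | Alpha | cat
  3   | milk | doctor | blue | Delta | dog
  4   | coffee | engineer | red | Gamma | fish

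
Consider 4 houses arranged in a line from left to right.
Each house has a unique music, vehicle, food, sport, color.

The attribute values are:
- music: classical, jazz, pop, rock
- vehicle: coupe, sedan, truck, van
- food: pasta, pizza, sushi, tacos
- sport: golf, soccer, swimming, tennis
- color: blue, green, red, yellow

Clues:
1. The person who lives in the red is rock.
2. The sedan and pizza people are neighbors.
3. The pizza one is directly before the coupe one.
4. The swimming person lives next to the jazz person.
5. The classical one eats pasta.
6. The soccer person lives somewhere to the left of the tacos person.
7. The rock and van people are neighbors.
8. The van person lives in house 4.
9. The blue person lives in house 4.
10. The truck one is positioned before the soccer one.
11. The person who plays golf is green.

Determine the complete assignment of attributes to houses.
Solution:

House | Music | Vehicle | Food | Sport | Color
----------------------------------------------
  1   | classical | sedan | pasta | swimming | yellow
  2   | jazz | truck | pizza | golf | green
  3   | rock | coupe | sushi | soccer | red
  4   | pop | van | tacos | tennis | blue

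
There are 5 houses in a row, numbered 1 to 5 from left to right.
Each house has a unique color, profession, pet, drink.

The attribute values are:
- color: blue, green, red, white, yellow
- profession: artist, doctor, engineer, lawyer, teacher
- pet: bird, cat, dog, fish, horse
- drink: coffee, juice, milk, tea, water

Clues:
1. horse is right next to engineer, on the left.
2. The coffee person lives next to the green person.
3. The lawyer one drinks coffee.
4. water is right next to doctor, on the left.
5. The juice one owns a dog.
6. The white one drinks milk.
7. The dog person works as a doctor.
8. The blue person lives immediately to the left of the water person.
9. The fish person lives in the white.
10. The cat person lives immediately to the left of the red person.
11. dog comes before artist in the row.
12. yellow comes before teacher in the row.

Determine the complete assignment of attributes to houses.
Solution:

House | Color | Profession | Pet | Drink
----------------------------------------
  1   | blue | lawyer | horse | coffee
  2   | green | engineer | cat | water
  3   | red | doctor | dog | juice
  4   | yellow | artist | bird | tea
  5   | white | teacher | fish | milk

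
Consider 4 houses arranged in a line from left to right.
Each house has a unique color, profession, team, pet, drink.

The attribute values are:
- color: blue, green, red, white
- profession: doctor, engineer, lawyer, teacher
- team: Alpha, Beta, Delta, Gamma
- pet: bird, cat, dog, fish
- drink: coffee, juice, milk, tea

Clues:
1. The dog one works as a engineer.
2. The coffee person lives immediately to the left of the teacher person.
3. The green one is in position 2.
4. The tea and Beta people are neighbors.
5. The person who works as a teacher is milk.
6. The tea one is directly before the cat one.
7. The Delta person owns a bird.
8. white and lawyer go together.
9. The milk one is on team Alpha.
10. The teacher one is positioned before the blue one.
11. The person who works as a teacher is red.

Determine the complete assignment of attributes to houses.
Solution:

House | Color | Profession | Team | Pet | Drink
-----------------------------------------------
  1   | white | lawyer | Delta | bird | tea
  2   | green | doctor | Beta | cat | coffee
  3   | red | teacher | Alpha | fish | milk
  4   | blue | engineer | Gamma | dog | juice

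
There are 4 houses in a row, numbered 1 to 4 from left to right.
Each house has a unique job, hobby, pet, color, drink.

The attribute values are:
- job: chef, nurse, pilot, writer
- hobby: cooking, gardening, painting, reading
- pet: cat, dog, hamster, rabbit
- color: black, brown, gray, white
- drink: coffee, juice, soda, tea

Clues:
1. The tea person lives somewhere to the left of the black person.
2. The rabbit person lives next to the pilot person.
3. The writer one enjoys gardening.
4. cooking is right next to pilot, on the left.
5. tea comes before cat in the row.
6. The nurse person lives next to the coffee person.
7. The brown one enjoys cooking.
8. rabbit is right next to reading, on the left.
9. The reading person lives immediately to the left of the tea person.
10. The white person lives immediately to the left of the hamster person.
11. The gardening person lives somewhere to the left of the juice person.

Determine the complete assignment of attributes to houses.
Solution:

House | Job | Hobby | Pet | Color | Drink
-----------------------------------------
  1   | nurse | cooking | rabbit | brown | soda
  2   | pilot | reading | dog | white | coffee
  3   | writer | gardening | hamster | gray | tea
  4   | chef | painting | cat | black | juice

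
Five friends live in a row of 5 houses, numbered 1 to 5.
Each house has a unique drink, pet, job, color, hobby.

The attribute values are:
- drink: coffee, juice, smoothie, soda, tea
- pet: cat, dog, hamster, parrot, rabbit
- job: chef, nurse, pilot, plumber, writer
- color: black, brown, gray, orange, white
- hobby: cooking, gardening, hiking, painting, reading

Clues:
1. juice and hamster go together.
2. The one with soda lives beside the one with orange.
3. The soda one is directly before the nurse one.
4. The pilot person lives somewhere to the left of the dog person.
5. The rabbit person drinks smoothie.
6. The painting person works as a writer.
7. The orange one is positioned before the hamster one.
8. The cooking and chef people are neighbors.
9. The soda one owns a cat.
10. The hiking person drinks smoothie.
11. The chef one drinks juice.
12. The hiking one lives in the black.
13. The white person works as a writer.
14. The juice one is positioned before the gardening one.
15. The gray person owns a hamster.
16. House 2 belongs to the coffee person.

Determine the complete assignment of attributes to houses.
Solution:

House | Drink | Pet | Job | Color | Hobby
-----------------------------------------
  1   | soda | cat | writer | white | painting
  2   | coffee | parrot | nurse | orange | cooking
  3   | juice | hamster | chef | gray | reading
  4   | smoothie | rabbit | pilot | black | hiking
  5   | tea | dog | plumber | brown | gardening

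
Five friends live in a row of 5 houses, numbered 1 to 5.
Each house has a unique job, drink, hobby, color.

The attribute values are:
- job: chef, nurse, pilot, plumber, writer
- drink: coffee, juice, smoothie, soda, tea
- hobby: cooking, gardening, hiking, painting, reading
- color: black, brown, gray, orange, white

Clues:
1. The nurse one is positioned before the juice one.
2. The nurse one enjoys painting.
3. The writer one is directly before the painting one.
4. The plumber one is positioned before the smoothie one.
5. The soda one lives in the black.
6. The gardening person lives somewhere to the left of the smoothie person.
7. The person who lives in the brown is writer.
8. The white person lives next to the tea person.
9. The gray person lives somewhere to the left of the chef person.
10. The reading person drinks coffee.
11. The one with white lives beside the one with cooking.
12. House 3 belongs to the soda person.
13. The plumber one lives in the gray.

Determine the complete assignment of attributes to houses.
Solution:

House | Job | Drink | Hobby | Color
-----------------------------------
  1   | pilot | coffee | reading | white
  2   | writer | tea | cooking | brown
  3   | nurse | soda | painting | black
  4   | plumber | juice | gardening | gray
  5   | chef | smoothie | hiking | orange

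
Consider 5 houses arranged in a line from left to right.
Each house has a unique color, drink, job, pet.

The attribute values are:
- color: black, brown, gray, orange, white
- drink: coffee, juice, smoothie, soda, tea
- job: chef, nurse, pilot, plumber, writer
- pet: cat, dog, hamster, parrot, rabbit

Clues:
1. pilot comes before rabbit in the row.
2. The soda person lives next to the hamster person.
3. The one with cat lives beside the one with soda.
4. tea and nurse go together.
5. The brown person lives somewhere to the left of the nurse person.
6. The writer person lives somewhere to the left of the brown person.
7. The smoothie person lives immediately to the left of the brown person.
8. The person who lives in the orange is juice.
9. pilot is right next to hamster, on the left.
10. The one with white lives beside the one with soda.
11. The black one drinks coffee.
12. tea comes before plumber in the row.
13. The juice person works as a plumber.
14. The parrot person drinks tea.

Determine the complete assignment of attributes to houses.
Solution:

House | Color | Drink | Job | Pet
---------------------------------
  1   | white | smoothie | writer | cat
  2   | brown | soda | pilot | dog
  3   | black | coffee | chef | hamster
  4   | gray | tea | nurse | parrot
  5   | orange | juice | plumber | rabbit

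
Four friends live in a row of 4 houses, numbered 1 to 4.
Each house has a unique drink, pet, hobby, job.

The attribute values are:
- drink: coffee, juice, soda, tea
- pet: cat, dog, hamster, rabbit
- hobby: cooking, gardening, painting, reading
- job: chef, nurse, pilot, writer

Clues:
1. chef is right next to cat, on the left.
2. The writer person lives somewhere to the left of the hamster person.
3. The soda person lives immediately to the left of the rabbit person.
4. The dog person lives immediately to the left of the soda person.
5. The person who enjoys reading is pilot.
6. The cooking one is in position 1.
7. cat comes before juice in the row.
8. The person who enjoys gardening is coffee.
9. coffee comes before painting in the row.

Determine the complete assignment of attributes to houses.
Solution:

House | Drink | Pet | Hobby | Job
---------------------------------
  1   | tea | dog | cooking | chef
  2   | soda | cat | reading | pilot
  3   | coffee | rabbit | gardening | writer
  4   | juice | hamster | painting | nurse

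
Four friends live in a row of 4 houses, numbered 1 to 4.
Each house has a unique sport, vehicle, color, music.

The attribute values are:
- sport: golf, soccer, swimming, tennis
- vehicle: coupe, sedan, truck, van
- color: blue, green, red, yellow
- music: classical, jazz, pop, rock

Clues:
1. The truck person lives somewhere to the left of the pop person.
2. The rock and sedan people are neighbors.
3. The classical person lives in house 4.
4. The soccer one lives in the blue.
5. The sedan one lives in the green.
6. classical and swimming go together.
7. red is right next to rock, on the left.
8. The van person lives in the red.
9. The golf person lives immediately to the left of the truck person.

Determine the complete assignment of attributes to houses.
Solution:

House | Sport | Vehicle | Color | Music
---------------------------------------
  1   | golf | van | red | jazz
  2   | soccer | truck | blue | rock
  3   | tennis | sedan | green | pop
  4   | swimming | coupe | yellow | classical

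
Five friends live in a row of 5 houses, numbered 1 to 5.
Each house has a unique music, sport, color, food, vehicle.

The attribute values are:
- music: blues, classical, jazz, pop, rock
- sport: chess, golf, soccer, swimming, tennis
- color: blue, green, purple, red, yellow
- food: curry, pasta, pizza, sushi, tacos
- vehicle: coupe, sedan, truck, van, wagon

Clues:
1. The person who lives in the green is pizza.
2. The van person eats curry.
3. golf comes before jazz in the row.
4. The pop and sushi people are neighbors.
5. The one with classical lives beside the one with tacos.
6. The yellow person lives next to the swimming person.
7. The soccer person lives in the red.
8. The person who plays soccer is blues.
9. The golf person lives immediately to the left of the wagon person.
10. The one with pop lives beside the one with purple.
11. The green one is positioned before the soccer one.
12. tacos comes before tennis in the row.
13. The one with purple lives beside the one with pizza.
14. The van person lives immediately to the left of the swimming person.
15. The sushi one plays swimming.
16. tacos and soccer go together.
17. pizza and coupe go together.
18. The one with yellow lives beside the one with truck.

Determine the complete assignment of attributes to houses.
Solution:

House | Music | Sport | Color | Food | Vehicle
----------------------------------------------
  1   | pop | chess | yellow | curry | van
  2   | rock | swimming | purple | sushi | truck
  3   | classical | golf | green | pizza | coupe
  4   | blues | soccer | red | tacos | wagon
  5   | jazz | tennis | blue | pasta | sedan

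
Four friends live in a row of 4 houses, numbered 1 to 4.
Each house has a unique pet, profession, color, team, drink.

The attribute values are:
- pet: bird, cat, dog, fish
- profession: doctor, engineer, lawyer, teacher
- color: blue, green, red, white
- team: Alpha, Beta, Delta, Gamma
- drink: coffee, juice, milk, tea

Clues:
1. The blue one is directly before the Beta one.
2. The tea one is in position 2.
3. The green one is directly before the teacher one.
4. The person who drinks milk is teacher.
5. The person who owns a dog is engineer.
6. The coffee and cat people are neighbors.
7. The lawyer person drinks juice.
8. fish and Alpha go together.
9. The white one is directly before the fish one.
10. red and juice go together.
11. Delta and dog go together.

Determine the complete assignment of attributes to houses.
Solution:

House | Pet | Profession | Color | Team | Drink
-----------------------------------------------
  1   | dog | engineer | blue | Delta | coffee
  2   | cat | doctor | green | Beta | tea
  3   | bird | teacher | white | Gamma | milk
  4   | fish | lawyer | red | Alpha | juice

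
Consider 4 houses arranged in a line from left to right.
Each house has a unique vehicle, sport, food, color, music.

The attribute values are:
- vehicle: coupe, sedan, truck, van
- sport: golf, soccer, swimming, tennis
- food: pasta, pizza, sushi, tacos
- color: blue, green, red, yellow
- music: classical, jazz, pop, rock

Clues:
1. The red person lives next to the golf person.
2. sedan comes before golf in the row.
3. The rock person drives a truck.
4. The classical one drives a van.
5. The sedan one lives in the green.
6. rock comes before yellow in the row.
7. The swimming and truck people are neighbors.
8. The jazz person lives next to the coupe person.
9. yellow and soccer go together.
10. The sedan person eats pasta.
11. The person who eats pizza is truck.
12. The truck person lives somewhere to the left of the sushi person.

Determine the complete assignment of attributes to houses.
Solution:

House | Vehicle | Sport | Food | Color | Music
----------------------------------------------
  1   | sedan | tennis | pasta | green | jazz
  2   | coupe | swimming | tacos | red | pop
  3   | truck | golf | pizza | blue | rock
  4   | van | soccer | sushi | yellow | classical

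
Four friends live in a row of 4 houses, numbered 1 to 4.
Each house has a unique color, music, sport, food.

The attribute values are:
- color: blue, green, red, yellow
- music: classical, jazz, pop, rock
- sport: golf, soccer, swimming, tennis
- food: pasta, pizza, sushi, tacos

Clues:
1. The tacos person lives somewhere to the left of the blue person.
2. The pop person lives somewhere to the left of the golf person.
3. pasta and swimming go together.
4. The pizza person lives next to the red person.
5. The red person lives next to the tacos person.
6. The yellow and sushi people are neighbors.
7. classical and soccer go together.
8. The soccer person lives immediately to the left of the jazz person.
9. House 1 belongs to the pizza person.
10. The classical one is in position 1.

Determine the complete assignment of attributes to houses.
Solution:

House | Color | Music | Sport | Food
------------------------------------
  1   | green | classical | soccer | pizza
  2   | red | jazz | swimming | pasta
  3   | yellow | pop | tennis | tacos
  4   | blue | rock | golf | sushi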